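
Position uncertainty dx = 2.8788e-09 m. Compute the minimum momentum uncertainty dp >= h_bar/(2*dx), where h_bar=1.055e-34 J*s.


dp = h_bar / (2 * dx)
= 1.055e-34 / (2 * 2.8788e-09)
= 1.055e-34 / 5.7576e-09
= 1.8324e-26 kg*m/s

1.8324e-26


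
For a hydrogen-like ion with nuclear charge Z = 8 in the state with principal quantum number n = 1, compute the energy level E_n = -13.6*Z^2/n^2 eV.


E_n = -13.6 * Z^2 / n^2
= -13.6 * 8^2 / 1^2
= -13.6 * 64 / 1
= -870.4 eV

-870.4


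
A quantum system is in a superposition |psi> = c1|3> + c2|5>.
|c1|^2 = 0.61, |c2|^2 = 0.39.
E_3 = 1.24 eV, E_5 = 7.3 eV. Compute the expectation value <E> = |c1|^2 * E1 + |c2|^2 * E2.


<E> = |c1|^2 * E1 + |c2|^2 * E2
= 0.61 * 1.24 + 0.39 * 7.3
= 0.7564 + 2.847
= 3.6034 eV

3.6034


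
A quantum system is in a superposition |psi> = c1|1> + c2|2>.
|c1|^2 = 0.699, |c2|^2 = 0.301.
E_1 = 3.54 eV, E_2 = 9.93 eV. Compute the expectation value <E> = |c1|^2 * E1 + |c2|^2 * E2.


<E> = |c1|^2 * E1 + |c2|^2 * E2
= 0.699 * 3.54 + 0.301 * 9.93
= 2.4745 + 2.9889
= 5.4634 eV

5.4634


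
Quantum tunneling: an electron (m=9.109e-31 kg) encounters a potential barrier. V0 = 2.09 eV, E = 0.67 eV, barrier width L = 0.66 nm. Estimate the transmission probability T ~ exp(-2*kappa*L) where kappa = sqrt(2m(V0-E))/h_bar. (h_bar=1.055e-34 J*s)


V0 - E = 1.42 eV = 2.2748e-19 J
kappa = sqrt(2 * m * (V0-E)) / h_bar
= sqrt(2 * 9.109e-31 * 2.2748e-19) / 1.055e-34
= 6.1020e+09 /m
2*kappa*L = 2 * 6.1020e+09 * 0.66e-9
= 8.0547
T = exp(-8.0547) = 3.176182e-04

3.176182e-04


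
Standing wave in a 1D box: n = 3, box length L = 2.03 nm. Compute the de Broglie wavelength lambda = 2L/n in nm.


lambda = 2L / n
= 2 * 2.03 / 3
= 4.06 / 3
= 1.3533 nm

1.3533


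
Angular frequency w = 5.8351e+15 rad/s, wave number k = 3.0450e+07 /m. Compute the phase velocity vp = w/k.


vp = w / k
= 5.8351e+15 / 3.0450e+07
= 1.9163e+08 m/s

1.9163e+08


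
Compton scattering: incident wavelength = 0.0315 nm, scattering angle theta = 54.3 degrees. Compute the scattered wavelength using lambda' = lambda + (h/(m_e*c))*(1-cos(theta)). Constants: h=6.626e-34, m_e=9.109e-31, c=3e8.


Compton wavelength: h/(m_e*c) = 2.4247e-12 m
d_lambda = 2.4247e-12 * (1 - cos(54.3 deg))
= 2.4247e-12 * 0.416459
= 1.0098e-12 m = 0.00101 nm
lambda' = 0.0315 + 0.00101
= 0.03251 nm

0.03251


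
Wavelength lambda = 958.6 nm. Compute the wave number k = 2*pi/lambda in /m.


k = 2 * pi / lambda
= 6.2832 / (958.6e-9)
= 6.2832 / 9.5860e-07
= 6.5545e+06 /m

6.5545e+06


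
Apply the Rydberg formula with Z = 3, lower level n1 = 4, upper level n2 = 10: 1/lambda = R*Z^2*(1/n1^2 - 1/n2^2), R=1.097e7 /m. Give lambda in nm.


1/lambda = R * Z^2 * (1/n1^2 - 1/n2^2)
= 1.097e7 * 3^2 * (1/4^2 - 1/10^2)
= 1.097e7 * 9 * (0.0625 - 0.01)
= 5.1833e+06 /m
lambda = 1 / 5.1833e+06
= 192.9264 nm

192.9264


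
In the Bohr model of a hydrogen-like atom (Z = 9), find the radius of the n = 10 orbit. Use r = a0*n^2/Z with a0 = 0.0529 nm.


r = a0 * n^2 / Z
= 0.0529 * 10^2 / 9
= 0.0529 * 100 / 9
= 0.5878 nm

0.5878


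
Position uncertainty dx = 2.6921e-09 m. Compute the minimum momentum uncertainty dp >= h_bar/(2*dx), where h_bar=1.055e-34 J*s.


dp = h_bar / (2 * dx)
= 1.055e-34 / (2 * 2.6921e-09)
= 1.055e-34 / 5.3842e-09
= 1.9594e-26 kg*m/s

1.9594e-26


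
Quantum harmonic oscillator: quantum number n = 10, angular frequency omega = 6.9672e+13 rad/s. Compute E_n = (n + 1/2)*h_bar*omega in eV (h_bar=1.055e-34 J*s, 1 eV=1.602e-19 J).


E = (n + 1/2) * h_bar * omega
= (10 + 0.5) * 1.055e-34 * 6.9672e+13
= 10.5 * 7.3504e-21
= 7.7179e-20 J
= 0.4818 eV

0.4818


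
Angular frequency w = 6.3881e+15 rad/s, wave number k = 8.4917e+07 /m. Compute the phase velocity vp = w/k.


vp = w / k
= 6.3881e+15 / 8.4917e+07
= 7.5228e+07 m/s

7.5228e+07


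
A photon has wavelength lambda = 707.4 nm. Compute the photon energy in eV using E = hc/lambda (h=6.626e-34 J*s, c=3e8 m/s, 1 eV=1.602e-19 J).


E = hc / lambda
= (6.626e-34)(3e8) / (707.4e-9)
= 1.9878e-25 / 7.0740e-07
= 2.8100e-19 J
Converting to eV: 2.8100e-19 / 1.602e-19
= 1.7541 eV

1.7541


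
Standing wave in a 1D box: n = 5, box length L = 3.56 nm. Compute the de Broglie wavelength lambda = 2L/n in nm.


lambda = 2L / n
= 2 * 3.56 / 5
= 7.12 / 5
= 1.424 nm

1.424


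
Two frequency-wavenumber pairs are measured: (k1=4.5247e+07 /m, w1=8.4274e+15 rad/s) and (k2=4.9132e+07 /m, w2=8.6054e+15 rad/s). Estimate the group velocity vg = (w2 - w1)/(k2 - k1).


vg = (w2 - w1) / (k2 - k1)
= (8.6054e+15 - 8.4274e+15) / (4.9132e+07 - 4.5247e+07)
= 1.7800e+14 / 3.8850e+06
= 4.5817e+07 m/s

4.5817e+07


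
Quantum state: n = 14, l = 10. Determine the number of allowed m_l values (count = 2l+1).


m_l ranges from -l to +l in integer steps
So m_l goes from -10 to +10
Count = 2l + 1 = 2*10 + 1
= 21

21


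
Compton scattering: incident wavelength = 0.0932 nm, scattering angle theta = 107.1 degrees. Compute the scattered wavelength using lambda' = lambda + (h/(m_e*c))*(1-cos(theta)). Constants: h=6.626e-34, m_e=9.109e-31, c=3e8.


Compton wavelength: h/(m_e*c) = 2.4247e-12 m
d_lambda = 2.4247e-12 * (1 - cos(107.1 deg))
= 2.4247e-12 * 1.29404
= 3.1377e-12 m = 0.003138 nm
lambda' = 0.0932 + 0.003138
= 0.096338 nm

0.096338


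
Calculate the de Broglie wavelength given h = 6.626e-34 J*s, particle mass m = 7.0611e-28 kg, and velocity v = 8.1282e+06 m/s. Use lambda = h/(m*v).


lambda = h / (m * v)
= 6.626e-34 / (7.0611e-28 * 8.1282e+06)
= 6.626e-34 / 5.7394e-21
= 1.1545e-13 m

1.1545e-13


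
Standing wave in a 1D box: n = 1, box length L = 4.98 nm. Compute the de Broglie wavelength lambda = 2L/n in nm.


lambda = 2L / n
= 2 * 4.98 / 1
= 9.96 / 1
= 9.96 nm

9.96


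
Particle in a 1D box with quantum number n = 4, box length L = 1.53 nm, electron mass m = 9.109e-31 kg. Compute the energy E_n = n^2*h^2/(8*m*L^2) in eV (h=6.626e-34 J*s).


E = n^2 * h^2 / (8 * m * L^2)
= 4^2 * (6.626e-34)^2 / (8 * 9.109e-31 * (1.53e-9)^2)
= 16 * 4.3904e-67 / (8 * 9.109e-31 * 2.3409e-18)
= 4.1179e-19 J
= 2.5705 eV

2.5705


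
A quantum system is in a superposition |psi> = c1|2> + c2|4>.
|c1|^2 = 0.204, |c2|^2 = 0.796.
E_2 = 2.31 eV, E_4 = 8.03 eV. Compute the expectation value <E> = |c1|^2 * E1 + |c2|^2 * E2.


<E> = |c1|^2 * E1 + |c2|^2 * E2
= 0.204 * 2.31 + 0.796 * 8.03
= 0.4712 + 6.3919
= 6.8631 eV

6.8631


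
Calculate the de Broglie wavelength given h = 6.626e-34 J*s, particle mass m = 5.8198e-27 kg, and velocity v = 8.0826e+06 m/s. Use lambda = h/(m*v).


lambda = h / (m * v)
= 6.626e-34 / (5.8198e-27 * 8.0826e+06)
= 6.626e-34 / 4.7039e-20
= 1.4086e-14 m

1.4086e-14


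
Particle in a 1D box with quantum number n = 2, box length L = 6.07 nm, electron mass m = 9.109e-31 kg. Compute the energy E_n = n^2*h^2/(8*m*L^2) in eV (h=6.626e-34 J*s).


E = n^2 * h^2 / (8 * m * L^2)
= 2^2 * (6.626e-34)^2 / (8 * 9.109e-31 * (6.07e-9)^2)
= 4 * 4.3904e-67 / (8 * 9.109e-31 * 3.6845e-17)
= 6.5407e-21 J
= 0.0408 eV

0.0408


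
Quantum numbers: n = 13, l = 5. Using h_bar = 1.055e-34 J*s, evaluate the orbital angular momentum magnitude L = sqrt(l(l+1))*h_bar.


L = sqrt(l*(l+1)) * h_bar
= sqrt(5 * 6) * 1.055e-34
= sqrt(30) * 1.055e-34
= 5.4772 * 1.055e-34
= 5.7785e-34 J*s

5.7785e-34


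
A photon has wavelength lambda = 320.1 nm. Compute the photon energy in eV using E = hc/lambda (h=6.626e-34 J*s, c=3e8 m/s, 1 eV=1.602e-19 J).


E = hc / lambda
= (6.626e-34)(3e8) / (320.1e-9)
= 1.9878e-25 / 3.2010e-07
= 6.2099e-19 J
Converting to eV: 6.2099e-19 / 1.602e-19
= 3.8764 eV

3.8764


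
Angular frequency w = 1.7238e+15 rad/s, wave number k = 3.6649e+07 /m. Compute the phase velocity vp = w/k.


vp = w / k
= 1.7238e+15 / 3.6649e+07
= 4.7035e+07 m/s

4.7035e+07


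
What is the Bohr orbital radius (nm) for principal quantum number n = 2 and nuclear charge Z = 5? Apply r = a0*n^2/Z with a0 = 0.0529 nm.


r = a0 * n^2 / Z
= 0.0529 * 2^2 / 5
= 0.0529 * 4 / 5
= 0.0423 nm

0.0423


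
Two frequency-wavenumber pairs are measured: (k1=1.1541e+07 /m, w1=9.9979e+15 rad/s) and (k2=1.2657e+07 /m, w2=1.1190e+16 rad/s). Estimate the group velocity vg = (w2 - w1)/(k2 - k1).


vg = (w2 - w1) / (k2 - k1)
= (1.1190e+16 - 9.9979e+15) / (1.2657e+07 - 1.1541e+07)
= 1.1921e+15 / 1.1160e+06
= 1.0682e+09 m/s

1.0682e+09


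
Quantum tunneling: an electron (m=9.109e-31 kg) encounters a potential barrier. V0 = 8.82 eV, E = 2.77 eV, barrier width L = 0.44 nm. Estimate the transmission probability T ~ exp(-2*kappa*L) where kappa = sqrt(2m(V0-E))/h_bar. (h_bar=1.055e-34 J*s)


V0 - E = 6.05 eV = 9.6921e-19 J
kappa = sqrt(2 * m * (V0-E)) / h_bar
= sqrt(2 * 9.109e-31 * 9.6921e-19) / 1.055e-34
= 1.2595e+10 /m
2*kappa*L = 2 * 1.2595e+10 * 0.44e-9
= 11.0838
T = exp(-11.0838) = 1.535881e-05

1.535881e-05


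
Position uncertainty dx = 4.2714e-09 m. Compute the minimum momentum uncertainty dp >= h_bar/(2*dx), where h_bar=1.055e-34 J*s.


dp = h_bar / (2 * dx)
= 1.055e-34 / (2 * 4.2714e-09)
= 1.055e-34 / 8.5428e-09
= 1.2350e-26 kg*m/s

1.2350e-26


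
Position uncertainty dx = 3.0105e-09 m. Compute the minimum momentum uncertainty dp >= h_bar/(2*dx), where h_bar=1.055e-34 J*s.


dp = h_bar / (2 * dx)
= 1.055e-34 / (2 * 3.0105e-09)
= 1.055e-34 / 6.0210e-09
= 1.7522e-26 kg*m/s

1.7522e-26


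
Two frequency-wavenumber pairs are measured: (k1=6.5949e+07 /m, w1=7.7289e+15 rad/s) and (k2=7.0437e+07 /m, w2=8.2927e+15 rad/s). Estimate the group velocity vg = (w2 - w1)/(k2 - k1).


vg = (w2 - w1) / (k2 - k1)
= (8.2927e+15 - 7.7289e+15) / (7.0437e+07 - 6.5949e+07)
= 5.6380e+14 / 4.4880e+06
= 1.2562e+08 m/s

1.2562e+08


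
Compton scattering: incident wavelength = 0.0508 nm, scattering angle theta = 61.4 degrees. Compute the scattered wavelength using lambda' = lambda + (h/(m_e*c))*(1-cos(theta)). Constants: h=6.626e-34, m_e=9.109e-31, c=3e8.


Compton wavelength: h/(m_e*c) = 2.4247e-12 m
d_lambda = 2.4247e-12 * (1 - cos(61.4 deg))
= 2.4247e-12 * 0.521308
= 1.2640e-12 m = 0.001264 nm
lambda' = 0.0508 + 0.001264
= 0.052064 nm

0.052064


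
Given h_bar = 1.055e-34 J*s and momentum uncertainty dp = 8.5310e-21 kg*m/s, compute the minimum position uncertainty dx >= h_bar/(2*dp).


dx = h_bar / (2 * dp)
= 1.055e-34 / (2 * 8.5310e-21)
= 1.055e-34 / 1.7062e-20
= 6.1833e-15 m

6.1833e-15


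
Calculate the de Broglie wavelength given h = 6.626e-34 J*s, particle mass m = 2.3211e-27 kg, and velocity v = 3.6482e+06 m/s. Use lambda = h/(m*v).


lambda = h / (m * v)
= 6.626e-34 / (2.3211e-27 * 3.6482e+06)
= 6.626e-34 / 8.4678e-21
= 7.8249e-14 m

7.8249e-14


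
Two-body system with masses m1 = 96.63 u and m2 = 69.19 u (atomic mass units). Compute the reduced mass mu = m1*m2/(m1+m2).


mu = m1 * m2 / (m1 + m2)
= 96.63 * 69.19 / (96.63 + 69.19)
= 6685.8297 / 165.82
= 40.3198 u

40.3198


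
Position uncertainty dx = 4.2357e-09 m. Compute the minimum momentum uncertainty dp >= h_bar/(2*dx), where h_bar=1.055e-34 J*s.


dp = h_bar / (2 * dx)
= 1.055e-34 / (2 * 4.2357e-09)
= 1.055e-34 / 8.4714e-09
= 1.2454e-26 kg*m/s

1.2454e-26


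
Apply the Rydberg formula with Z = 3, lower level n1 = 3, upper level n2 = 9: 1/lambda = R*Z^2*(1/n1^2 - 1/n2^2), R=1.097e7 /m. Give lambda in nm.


1/lambda = R * Z^2 * (1/n1^2 - 1/n2^2)
= 1.097e7 * 3^2 * (1/3^2 - 1/9^2)
= 1.097e7 * 9 * (0.111111 - 0.012346)
= 9.7511e+06 /m
lambda = 1 / 9.7511e+06
= 102.5524 nm

102.5524


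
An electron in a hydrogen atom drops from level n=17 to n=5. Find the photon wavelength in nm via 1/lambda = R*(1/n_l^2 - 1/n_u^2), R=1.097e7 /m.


1/lambda = R * (1/n_l^2 - 1/n_u^2)
= 1.097e7 * (1/5^2 - 1/17^2)
= 1.097e7 * (0.04 - 0.00346)
= 1.097e7 * 0.03654
= 4.0084e+05 /m
lambda = 1 / 4.0084e+05 = 2494.7515 nm

2494.7515


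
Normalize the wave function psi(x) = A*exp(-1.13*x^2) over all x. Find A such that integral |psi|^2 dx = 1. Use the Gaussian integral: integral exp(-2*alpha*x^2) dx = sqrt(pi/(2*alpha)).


integral |psi|^2 dx = A^2 * sqrt(pi/(2*alpha)) = 1
A^2 = sqrt(2*alpha/pi)
= sqrt(2 * 1.13 / pi)
= 0.848163
A = sqrt(0.848163)
= 0.921

0.921


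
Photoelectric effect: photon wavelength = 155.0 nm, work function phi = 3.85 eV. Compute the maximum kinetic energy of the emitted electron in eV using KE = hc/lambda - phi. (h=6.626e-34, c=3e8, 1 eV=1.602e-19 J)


E_photon = hc / lambda
= (6.626e-34)(3e8) / (155.0e-9)
= 1.2825e-18 J
= 8.0053 eV
KE = E_photon - phi
= 8.0053 - 3.85
= 4.1553 eV

4.1553


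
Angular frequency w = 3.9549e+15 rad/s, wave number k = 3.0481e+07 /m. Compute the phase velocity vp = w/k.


vp = w / k
= 3.9549e+15 / 3.0481e+07
= 1.2975e+08 m/s

1.2975e+08


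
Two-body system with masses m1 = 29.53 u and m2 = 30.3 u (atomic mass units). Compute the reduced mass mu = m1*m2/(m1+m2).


mu = m1 * m2 / (m1 + m2)
= 29.53 * 30.3 / (29.53 + 30.3)
= 894.759 / 59.83
= 14.955 u

14.955


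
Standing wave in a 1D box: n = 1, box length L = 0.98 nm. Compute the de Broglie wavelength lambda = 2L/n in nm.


lambda = 2L / n
= 2 * 0.98 / 1
= 1.96 / 1
= 1.96 nm

1.96


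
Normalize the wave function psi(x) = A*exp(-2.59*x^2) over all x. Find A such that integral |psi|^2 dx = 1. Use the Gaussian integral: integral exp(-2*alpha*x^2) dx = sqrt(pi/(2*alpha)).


integral |psi|^2 dx = A^2 * sqrt(pi/(2*alpha)) = 1
A^2 = sqrt(2*alpha/pi)
= sqrt(2 * 2.59 / pi)
= 1.284074
A = sqrt(1.284074)
= 1.1332

1.1332


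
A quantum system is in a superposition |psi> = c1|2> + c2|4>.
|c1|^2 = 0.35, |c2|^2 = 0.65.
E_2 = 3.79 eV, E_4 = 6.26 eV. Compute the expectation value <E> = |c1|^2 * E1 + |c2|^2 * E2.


<E> = |c1|^2 * E1 + |c2|^2 * E2
= 0.35 * 3.79 + 0.65 * 6.26
= 1.3265 + 4.069
= 5.3955 eV

5.3955


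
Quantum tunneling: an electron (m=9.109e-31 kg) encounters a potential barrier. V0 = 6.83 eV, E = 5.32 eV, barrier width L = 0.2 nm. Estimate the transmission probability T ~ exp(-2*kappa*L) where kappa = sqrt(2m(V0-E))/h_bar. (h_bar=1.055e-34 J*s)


V0 - E = 1.51 eV = 2.4190e-19 J
kappa = sqrt(2 * m * (V0-E)) / h_bar
= sqrt(2 * 9.109e-31 * 2.4190e-19) / 1.055e-34
= 6.2924e+09 /m
2*kappa*L = 2 * 6.2924e+09 * 0.2e-9
= 2.517
T = exp(-2.517) = 8.070397e-02

8.070397e-02


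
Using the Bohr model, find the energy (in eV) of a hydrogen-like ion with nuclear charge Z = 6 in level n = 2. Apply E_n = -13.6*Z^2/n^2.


E_n = -13.6 * Z^2 / n^2
= -13.6 * 6^2 / 2^2
= -13.6 * 36 / 4
= -122.4 eV

-122.4


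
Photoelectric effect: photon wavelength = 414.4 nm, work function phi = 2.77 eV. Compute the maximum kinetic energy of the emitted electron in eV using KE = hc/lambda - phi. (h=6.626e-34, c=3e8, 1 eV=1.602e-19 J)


E_photon = hc / lambda
= (6.626e-34)(3e8) / (414.4e-9)
= 4.7968e-19 J
= 2.9943 eV
KE = E_photon - phi
= 2.9943 - 2.77
= 0.2243 eV

0.2243


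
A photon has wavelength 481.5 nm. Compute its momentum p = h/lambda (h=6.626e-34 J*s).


p = h / lambda
= 6.626e-34 / (481.5e-9)
= 6.626e-34 / 4.8150e-07
= 1.3761e-27 kg*m/s

1.3761e-27


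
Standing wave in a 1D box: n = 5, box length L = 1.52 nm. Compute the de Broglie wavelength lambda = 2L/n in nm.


lambda = 2L / n
= 2 * 1.52 / 5
= 3.04 / 5
= 0.608 nm

0.608


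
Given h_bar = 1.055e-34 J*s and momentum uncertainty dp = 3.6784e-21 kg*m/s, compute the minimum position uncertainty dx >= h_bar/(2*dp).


dx = h_bar / (2 * dp)
= 1.055e-34 / (2 * 3.6784e-21)
= 1.055e-34 / 7.3568e-21
= 1.4340e-14 m

1.4340e-14


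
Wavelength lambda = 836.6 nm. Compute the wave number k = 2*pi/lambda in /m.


k = 2 * pi / lambda
= 6.2832 / (836.6e-9)
= 6.2832 / 8.3660e-07
= 7.5104e+06 /m

7.5104e+06


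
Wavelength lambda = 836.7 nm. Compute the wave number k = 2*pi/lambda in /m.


k = 2 * pi / lambda
= 6.2832 / (836.7e-9)
= 6.2832 / 8.3670e-07
= 7.5095e+06 /m

7.5095e+06


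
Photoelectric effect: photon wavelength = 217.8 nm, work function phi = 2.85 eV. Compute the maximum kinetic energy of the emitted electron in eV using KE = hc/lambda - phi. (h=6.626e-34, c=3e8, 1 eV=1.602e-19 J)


E_photon = hc / lambda
= (6.626e-34)(3e8) / (217.8e-9)
= 9.1267e-19 J
= 5.6971 eV
KE = E_photon - phi
= 5.6971 - 2.85
= 2.8471 eV

2.8471


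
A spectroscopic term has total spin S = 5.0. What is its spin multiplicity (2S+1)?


Spin multiplicity = 2S + 1
= 2 * 5.0 + 1
= 10.0 + 1
= 11

11


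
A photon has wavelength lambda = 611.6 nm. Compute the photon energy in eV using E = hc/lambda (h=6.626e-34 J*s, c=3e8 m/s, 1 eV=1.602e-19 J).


E = hc / lambda
= (6.626e-34)(3e8) / (611.6e-9)
= 1.9878e-25 / 6.1160e-07
= 3.2502e-19 J
Converting to eV: 3.2502e-19 / 1.602e-19
= 2.0288 eV

2.0288


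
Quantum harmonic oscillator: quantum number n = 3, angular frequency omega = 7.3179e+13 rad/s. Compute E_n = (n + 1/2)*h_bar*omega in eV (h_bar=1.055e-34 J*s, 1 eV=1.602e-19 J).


E = (n + 1/2) * h_bar * omega
= (3 + 0.5) * 1.055e-34 * 7.3179e+13
= 3.5 * 7.7204e-21
= 2.7021e-20 J
= 0.1687 eV

0.1687


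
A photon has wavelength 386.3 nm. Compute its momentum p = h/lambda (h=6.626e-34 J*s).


p = h / lambda
= 6.626e-34 / (386.3e-9)
= 6.626e-34 / 3.8630e-07
= 1.7152e-27 kg*m/s

1.7152e-27


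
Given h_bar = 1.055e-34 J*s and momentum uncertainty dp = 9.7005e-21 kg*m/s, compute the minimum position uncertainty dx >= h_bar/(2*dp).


dx = h_bar / (2 * dp)
= 1.055e-34 / (2 * 9.7005e-21)
= 1.055e-34 / 1.9401e-20
= 5.4379e-15 m

5.4379e-15


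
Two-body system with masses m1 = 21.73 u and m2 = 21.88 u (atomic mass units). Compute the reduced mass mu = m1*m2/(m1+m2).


mu = m1 * m2 / (m1 + m2)
= 21.73 * 21.88 / (21.73 + 21.88)
= 475.4524 / 43.61
= 10.9024 u

10.9024


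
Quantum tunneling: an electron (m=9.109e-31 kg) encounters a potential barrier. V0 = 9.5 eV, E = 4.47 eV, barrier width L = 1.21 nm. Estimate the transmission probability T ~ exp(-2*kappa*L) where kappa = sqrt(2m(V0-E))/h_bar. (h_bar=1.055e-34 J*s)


V0 - E = 5.03 eV = 8.0581e-19 J
kappa = sqrt(2 * m * (V0-E)) / h_bar
= sqrt(2 * 9.109e-31 * 8.0581e-19) / 1.055e-34
= 1.1485e+10 /m
2*kappa*L = 2 * 1.1485e+10 * 1.21e-9
= 27.7926
T = exp(-27.7926) = 8.508361e-13

8.508361e-13


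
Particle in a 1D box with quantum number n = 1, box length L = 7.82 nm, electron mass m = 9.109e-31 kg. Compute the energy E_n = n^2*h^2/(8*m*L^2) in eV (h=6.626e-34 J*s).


E = n^2 * h^2 / (8 * m * L^2)
= 1^2 * (6.626e-34)^2 / (8 * 9.109e-31 * (7.82e-9)^2)
= 1 * 4.3904e-67 / (8 * 9.109e-31 * 6.1152e-17)
= 9.8521e-22 J
= 0.0061 eV

0.0061


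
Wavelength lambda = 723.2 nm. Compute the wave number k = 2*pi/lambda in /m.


k = 2 * pi / lambda
= 6.2832 / (723.2e-9)
= 6.2832 / 7.2320e-07
= 8.6880e+06 /m

8.6880e+06


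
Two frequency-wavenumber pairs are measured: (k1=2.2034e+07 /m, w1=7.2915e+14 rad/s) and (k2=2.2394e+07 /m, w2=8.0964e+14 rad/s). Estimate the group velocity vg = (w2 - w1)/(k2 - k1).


vg = (w2 - w1) / (k2 - k1)
= (8.0964e+14 - 7.2915e+14) / (2.2394e+07 - 2.2034e+07)
= 8.0490e+13 / 3.6000e+05
= 2.2358e+08 m/s

2.2358e+08


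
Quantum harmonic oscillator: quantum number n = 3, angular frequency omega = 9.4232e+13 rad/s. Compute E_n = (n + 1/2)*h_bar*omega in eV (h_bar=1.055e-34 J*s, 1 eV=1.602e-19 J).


E = (n + 1/2) * h_bar * omega
= (3 + 0.5) * 1.055e-34 * 9.4232e+13
= 3.5 * 9.9415e-21
= 3.4795e-20 J
= 0.2172 eV

0.2172


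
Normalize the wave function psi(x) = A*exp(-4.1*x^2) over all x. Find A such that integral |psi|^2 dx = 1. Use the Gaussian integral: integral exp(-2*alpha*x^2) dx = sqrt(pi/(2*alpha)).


integral |psi|^2 dx = A^2 * sqrt(pi/(2*alpha)) = 1
A^2 = sqrt(2*alpha/pi)
= sqrt(2 * 4.1 / pi)
= 1.615593
A = sqrt(1.615593)
= 1.2711

1.2711


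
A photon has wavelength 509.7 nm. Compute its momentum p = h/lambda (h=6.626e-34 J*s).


p = h / lambda
= 6.626e-34 / (509.7e-9)
= 6.626e-34 / 5.0970e-07
= 1.3000e-27 kg*m/s

1.3000e-27


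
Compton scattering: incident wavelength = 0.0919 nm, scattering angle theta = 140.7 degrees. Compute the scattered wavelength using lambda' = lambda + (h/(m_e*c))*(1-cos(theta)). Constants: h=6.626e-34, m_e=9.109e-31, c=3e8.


Compton wavelength: h/(m_e*c) = 2.4247e-12 m
d_lambda = 2.4247e-12 * (1 - cos(140.7 deg))
= 2.4247e-12 * 1.77384
= 4.3010e-12 m = 0.004301 nm
lambda' = 0.0919 + 0.004301
= 0.096201 nm

0.096201


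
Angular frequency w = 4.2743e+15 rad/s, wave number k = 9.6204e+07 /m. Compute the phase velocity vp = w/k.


vp = w / k
= 4.2743e+15 / 9.6204e+07
= 4.4430e+07 m/s

4.4430e+07


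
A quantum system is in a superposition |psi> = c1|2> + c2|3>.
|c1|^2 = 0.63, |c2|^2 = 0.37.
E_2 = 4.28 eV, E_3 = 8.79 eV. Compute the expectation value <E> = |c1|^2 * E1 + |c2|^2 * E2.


<E> = |c1|^2 * E1 + |c2|^2 * E2
= 0.63 * 4.28 + 0.37 * 8.79
= 2.6964 + 3.2523
= 5.9487 eV

5.9487


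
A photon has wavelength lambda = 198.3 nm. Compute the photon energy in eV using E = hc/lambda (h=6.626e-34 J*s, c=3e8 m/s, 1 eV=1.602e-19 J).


E = hc / lambda
= (6.626e-34)(3e8) / (198.3e-9)
= 1.9878e-25 / 1.9830e-07
= 1.0024e-18 J
Converting to eV: 1.0024e-18 / 1.602e-19
= 6.2573 eV

6.2573


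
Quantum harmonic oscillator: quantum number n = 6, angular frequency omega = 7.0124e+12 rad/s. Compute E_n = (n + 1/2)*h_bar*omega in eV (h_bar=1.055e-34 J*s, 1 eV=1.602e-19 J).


E = (n + 1/2) * h_bar * omega
= (6 + 0.5) * 1.055e-34 * 7.0124e+12
= 6.5 * 7.3981e-22
= 4.8088e-21 J
= 0.03 eV

0.03


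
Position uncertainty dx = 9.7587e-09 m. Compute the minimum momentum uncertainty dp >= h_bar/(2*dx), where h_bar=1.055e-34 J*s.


dp = h_bar / (2 * dx)
= 1.055e-34 / (2 * 9.7587e-09)
= 1.055e-34 / 1.9517e-08
= 5.4054e-27 kg*m/s

5.4054e-27


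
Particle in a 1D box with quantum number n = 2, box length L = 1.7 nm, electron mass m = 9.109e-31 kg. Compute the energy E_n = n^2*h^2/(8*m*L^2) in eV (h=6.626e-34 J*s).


E = n^2 * h^2 / (8 * m * L^2)
= 2^2 * (6.626e-34)^2 / (8 * 9.109e-31 * (1.7e-9)^2)
= 4 * 4.3904e-67 / (8 * 9.109e-31 * 2.8900e-18)
= 8.3388e-20 J
= 0.5205 eV

0.5205


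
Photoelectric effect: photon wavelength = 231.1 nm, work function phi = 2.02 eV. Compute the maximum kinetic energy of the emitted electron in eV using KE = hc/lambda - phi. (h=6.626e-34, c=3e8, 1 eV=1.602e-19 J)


E_photon = hc / lambda
= (6.626e-34)(3e8) / (231.1e-9)
= 8.6015e-19 J
= 5.3692 eV
KE = E_photon - phi
= 5.3692 - 2.02
= 3.3492 eV

3.3492


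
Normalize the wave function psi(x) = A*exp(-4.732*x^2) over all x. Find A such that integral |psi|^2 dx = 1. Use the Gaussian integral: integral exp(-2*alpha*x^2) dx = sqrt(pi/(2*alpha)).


integral |psi|^2 dx = A^2 * sqrt(pi/(2*alpha)) = 1
A^2 = sqrt(2*alpha/pi)
= sqrt(2 * 4.732 / pi)
= 1.735651
A = sqrt(1.735651)
= 1.3174

1.3174


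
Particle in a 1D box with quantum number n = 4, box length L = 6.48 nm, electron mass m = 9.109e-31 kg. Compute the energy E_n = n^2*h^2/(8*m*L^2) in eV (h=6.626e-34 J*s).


E = n^2 * h^2 / (8 * m * L^2)
= 4^2 * (6.626e-34)^2 / (8 * 9.109e-31 * (6.48e-9)^2)
= 16 * 4.3904e-67 / (8 * 9.109e-31 * 4.1990e-17)
= 2.2957e-20 J
= 0.1433 eV

0.1433


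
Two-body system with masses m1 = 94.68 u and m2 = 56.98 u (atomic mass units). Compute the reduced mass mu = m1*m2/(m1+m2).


mu = m1 * m2 / (m1 + m2)
= 94.68 * 56.98 / (94.68 + 56.98)
= 5394.8664 / 151.66
= 35.5721 u

35.5721


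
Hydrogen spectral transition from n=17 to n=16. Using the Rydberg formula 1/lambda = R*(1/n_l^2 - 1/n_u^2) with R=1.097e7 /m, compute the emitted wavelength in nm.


1/lambda = R * (1/n_l^2 - 1/n_u^2)
= 1.097e7 * (1/16^2 - 1/17^2)
= 1.097e7 * (0.003906 - 0.00346)
= 1.097e7 * 0.000446
= 4.8931e+03 /m
lambda = 1 / 4.8931e+03 = 204370.045 nm

204370.045


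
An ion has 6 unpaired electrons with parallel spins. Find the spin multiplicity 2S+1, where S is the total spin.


Total spin S = N * (1/2) = 6 * 0.5 = 3.0
Spin multiplicity = 2S + 1
= 2 * 3.0 + 1
= 7

7


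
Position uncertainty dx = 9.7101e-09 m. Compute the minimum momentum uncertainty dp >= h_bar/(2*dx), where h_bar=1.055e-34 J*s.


dp = h_bar / (2 * dx)
= 1.055e-34 / (2 * 9.7101e-09)
= 1.055e-34 / 1.9420e-08
= 5.4325e-27 kg*m/s

5.4325e-27


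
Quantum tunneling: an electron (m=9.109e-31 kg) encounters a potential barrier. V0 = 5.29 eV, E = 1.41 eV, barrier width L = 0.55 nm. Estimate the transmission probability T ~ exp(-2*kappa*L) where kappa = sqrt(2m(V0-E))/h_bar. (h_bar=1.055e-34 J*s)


V0 - E = 3.88 eV = 6.2158e-19 J
kappa = sqrt(2 * m * (V0-E)) / h_bar
= sqrt(2 * 9.109e-31 * 6.2158e-19) / 1.055e-34
= 1.0087e+10 /m
2*kappa*L = 2 * 1.0087e+10 * 0.55e-9
= 11.0953
T = exp(-11.0953) = 1.518405e-05

1.518405e-05


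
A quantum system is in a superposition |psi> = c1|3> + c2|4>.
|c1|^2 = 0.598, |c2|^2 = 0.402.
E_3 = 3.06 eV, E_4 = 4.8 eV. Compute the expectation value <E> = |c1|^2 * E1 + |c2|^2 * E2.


<E> = |c1|^2 * E1 + |c2|^2 * E2
= 0.598 * 3.06 + 0.402 * 4.8
= 1.8299 + 1.9296
= 3.7595 eV

3.7595


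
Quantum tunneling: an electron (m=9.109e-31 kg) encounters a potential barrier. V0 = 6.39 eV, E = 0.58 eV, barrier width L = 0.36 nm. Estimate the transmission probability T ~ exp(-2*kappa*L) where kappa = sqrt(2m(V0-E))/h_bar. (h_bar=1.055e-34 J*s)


V0 - E = 5.81 eV = 9.3076e-19 J
kappa = sqrt(2 * m * (V0-E)) / h_bar
= sqrt(2 * 9.109e-31 * 9.3076e-19) / 1.055e-34
= 1.2343e+10 /m
2*kappa*L = 2 * 1.2343e+10 * 0.36e-9
= 8.8869
T = exp(-8.8869) = 1.381890e-04

1.381890e-04


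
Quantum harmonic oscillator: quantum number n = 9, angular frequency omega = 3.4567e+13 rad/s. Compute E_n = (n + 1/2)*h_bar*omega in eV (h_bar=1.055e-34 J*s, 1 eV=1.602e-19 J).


E = (n + 1/2) * h_bar * omega
= (9 + 0.5) * 1.055e-34 * 3.4567e+13
= 9.5 * 3.6468e-21
= 3.4645e-20 J
= 0.2163 eV

0.2163


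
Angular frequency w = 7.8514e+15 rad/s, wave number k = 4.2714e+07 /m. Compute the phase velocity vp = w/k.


vp = w / k
= 7.8514e+15 / 4.2714e+07
= 1.8381e+08 m/s

1.8381e+08


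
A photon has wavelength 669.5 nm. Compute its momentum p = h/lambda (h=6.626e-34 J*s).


p = h / lambda
= 6.626e-34 / (669.5e-9)
= 6.626e-34 / 6.6950e-07
= 9.8969e-28 kg*m/s

9.8969e-28


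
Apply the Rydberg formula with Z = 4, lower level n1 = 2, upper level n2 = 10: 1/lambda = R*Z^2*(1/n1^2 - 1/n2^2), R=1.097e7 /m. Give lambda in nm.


1/lambda = R * Z^2 * (1/n1^2 - 1/n2^2)
= 1.097e7 * 4^2 * (1/2^2 - 1/10^2)
= 1.097e7 * 16 * (0.25 - 0.01)
= 4.2125e+07 /m
lambda = 1 / 4.2125e+07
= 23.739 nm

23.739


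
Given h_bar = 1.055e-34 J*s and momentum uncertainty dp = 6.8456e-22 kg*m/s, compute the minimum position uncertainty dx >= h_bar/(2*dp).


dx = h_bar / (2 * dp)
= 1.055e-34 / (2 * 6.8456e-22)
= 1.055e-34 / 1.3691e-21
= 7.7057e-14 m

7.7057e-14


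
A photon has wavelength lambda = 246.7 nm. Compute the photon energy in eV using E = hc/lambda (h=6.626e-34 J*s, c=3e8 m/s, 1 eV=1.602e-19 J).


E = hc / lambda
= (6.626e-34)(3e8) / (246.7e-9)
= 1.9878e-25 / 2.4670e-07
= 8.0576e-19 J
Converting to eV: 8.0576e-19 / 1.602e-19
= 5.0297 eV

5.0297


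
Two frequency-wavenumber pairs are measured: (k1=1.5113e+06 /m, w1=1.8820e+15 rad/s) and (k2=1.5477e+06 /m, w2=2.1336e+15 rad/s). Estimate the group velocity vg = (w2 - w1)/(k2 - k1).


vg = (w2 - w1) / (k2 - k1)
= (2.1336e+15 - 1.8820e+15) / (1.5477e+06 - 1.5113e+06)
= 2.5160e+14 / 3.6400e+04
= 6.9121e+09 m/s

6.9121e+09


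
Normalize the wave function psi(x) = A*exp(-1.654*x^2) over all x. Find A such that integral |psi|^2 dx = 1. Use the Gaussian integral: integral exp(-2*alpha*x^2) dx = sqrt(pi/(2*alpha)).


integral |psi|^2 dx = A^2 * sqrt(pi/(2*alpha)) = 1
A^2 = sqrt(2*alpha/pi)
= sqrt(2 * 1.654 / pi)
= 1.026143
A = sqrt(1.026143)
= 1.013

1.013


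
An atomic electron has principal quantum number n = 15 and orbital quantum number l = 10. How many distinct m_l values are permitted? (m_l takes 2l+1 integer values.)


m_l ranges from -l to +l in integer steps
So m_l goes from -10 to +10
Count = 2l + 1 = 2*10 + 1
= 21

21


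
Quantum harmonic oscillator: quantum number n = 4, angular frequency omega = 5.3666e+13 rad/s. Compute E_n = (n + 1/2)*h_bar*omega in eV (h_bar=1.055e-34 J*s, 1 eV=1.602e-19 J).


E = (n + 1/2) * h_bar * omega
= (4 + 0.5) * 1.055e-34 * 5.3666e+13
= 4.5 * 5.6618e-21
= 2.5478e-20 J
= 0.159 eV

0.159


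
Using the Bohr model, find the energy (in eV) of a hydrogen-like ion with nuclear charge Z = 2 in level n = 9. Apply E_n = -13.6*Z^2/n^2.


E_n = -13.6 * Z^2 / n^2
= -13.6 * 2^2 / 9^2
= -13.6 * 4 / 81
= -0.6716 eV

-0.6716


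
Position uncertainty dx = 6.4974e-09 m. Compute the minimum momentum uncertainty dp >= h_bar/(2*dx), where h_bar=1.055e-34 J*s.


dp = h_bar / (2 * dx)
= 1.055e-34 / (2 * 6.4974e-09)
= 1.055e-34 / 1.2995e-08
= 8.1186e-27 kg*m/s

8.1186e-27


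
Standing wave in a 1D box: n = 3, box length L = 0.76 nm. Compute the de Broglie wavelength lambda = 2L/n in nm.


lambda = 2L / n
= 2 * 0.76 / 3
= 1.52 / 3
= 0.5067 nm

0.5067


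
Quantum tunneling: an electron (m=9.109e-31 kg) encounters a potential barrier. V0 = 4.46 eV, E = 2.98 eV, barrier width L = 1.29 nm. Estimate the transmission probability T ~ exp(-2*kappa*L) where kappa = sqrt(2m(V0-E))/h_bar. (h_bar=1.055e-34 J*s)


V0 - E = 1.48 eV = 2.3710e-19 J
kappa = sqrt(2 * m * (V0-E)) / h_bar
= sqrt(2 * 9.109e-31 * 2.3710e-19) / 1.055e-34
= 6.2296e+09 /m
2*kappa*L = 2 * 6.2296e+09 * 1.29e-9
= 16.0724
T = exp(-16.0724) = 1.046795e-07

1.046795e-07


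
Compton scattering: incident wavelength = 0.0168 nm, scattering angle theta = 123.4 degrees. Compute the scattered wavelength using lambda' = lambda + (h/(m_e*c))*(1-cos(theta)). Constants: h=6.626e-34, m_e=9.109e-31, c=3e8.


Compton wavelength: h/(m_e*c) = 2.4247e-12 m
d_lambda = 2.4247e-12 * (1 - cos(123.4 deg))
= 2.4247e-12 * 1.550481
= 3.7595e-12 m = 0.003759 nm
lambda' = 0.0168 + 0.003759
= 0.020559 nm

0.020559


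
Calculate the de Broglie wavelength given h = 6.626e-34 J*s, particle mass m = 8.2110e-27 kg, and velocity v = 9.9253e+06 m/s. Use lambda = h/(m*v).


lambda = h / (m * v)
= 6.626e-34 / (8.2110e-27 * 9.9253e+06)
= 6.626e-34 / 8.1497e-20
= 8.1304e-15 m

8.1304e-15


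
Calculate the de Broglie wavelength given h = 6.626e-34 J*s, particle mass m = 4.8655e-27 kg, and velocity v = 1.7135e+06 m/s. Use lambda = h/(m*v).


lambda = h / (m * v)
= 6.626e-34 / (4.8655e-27 * 1.7135e+06)
= 6.626e-34 / 8.3370e-21
= 7.9477e-14 m

7.9477e-14


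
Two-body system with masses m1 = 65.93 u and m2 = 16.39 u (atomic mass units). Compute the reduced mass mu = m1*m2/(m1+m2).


mu = m1 * m2 / (m1 + m2)
= 65.93 * 16.39 / (65.93 + 16.39)
= 1080.5927 / 82.32
= 13.1267 u

13.1267


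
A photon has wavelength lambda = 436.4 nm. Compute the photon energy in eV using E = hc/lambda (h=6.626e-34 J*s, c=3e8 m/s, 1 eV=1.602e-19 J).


E = hc / lambda
= (6.626e-34)(3e8) / (436.4e-9)
= 1.9878e-25 / 4.3640e-07
= 4.5550e-19 J
Converting to eV: 4.5550e-19 / 1.602e-19
= 2.8433 eV

2.8433


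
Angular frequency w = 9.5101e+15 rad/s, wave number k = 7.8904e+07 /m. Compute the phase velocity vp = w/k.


vp = w / k
= 9.5101e+15 / 7.8904e+07
= 1.2053e+08 m/s

1.2053e+08


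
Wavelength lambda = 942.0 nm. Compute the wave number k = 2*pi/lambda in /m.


k = 2 * pi / lambda
= 6.2832 / (942.0e-9)
= 6.2832 / 9.4200e-07
= 6.6700e+06 /m

6.6700e+06


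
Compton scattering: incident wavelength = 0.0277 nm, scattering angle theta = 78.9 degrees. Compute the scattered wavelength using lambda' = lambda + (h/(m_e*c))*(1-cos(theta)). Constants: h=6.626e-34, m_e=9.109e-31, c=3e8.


Compton wavelength: h/(m_e*c) = 2.4247e-12 m
d_lambda = 2.4247e-12 * (1 - cos(78.9 deg))
= 2.4247e-12 * 0.807478
= 1.9579e-12 m = 0.001958 nm
lambda' = 0.0277 + 0.001958
= 0.029658 nm

0.029658


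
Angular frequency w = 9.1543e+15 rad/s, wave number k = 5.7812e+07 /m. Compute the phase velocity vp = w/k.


vp = w / k
= 9.1543e+15 / 5.7812e+07
= 1.5835e+08 m/s

1.5835e+08


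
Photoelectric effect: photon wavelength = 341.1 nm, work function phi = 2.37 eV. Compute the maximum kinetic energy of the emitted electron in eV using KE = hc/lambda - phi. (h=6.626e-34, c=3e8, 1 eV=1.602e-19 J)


E_photon = hc / lambda
= (6.626e-34)(3e8) / (341.1e-9)
= 5.8276e-19 J
= 3.6377 eV
KE = E_photon - phi
= 3.6377 - 2.37
= 1.2677 eV

1.2677


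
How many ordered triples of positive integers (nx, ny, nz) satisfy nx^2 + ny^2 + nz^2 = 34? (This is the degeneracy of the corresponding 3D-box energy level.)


Enumerate all (nx, ny, nz) with nx^2 + ny^2 + nz^2 = 34:
(3,3,4)
(3,4,3)
(4,3,3)
Total degeneracy = 3

3


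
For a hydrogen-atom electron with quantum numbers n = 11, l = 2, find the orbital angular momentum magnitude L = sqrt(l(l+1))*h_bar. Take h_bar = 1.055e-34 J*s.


L = sqrt(l*(l+1)) * h_bar
= sqrt(2 * 3) * 1.055e-34
= sqrt(6) * 1.055e-34
= 2.4495 * 1.055e-34
= 2.5842e-34 J*s

2.5842e-34


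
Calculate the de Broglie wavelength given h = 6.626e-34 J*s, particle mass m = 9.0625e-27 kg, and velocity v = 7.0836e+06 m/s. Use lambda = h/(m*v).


lambda = h / (m * v)
= 6.626e-34 / (9.0625e-27 * 7.0836e+06)
= 6.626e-34 / 6.4195e-20
= 1.0322e-14 m

1.0322e-14


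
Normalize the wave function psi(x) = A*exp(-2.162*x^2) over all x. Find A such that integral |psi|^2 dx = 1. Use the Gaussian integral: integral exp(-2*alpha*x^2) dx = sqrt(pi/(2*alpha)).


integral |psi|^2 dx = A^2 * sqrt(pi/(2*alpha)) = 1
A^2 = sqrt(2*alpha/pi)
= sqrt(2 * 2.162 / pi)
= 1.173189
A = sqrt(1.173189)
= 1.0831

1.0831


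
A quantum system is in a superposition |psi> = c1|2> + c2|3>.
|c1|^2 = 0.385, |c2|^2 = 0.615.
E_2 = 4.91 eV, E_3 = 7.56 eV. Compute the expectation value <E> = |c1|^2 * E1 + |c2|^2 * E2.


<E> = |c1|^2 * E1 + |c2|^2 * E2
= 0.385 * 4.91 + 0.615 * 7.56
= 1.8904 + 4.6494
= 6.5397 eV

6.5397


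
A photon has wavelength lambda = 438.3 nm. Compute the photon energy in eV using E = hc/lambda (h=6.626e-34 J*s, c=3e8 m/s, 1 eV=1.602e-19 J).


E = hc / lambda
= (6.626e-34)(3e8) / (438.3e-9)
= 1.9878e-25 / 4.3830e-07
= 4.5352e-19 J
Converting to eV: 4.5352e-19 / 1.602e-19
= 2.831 eV

2.831


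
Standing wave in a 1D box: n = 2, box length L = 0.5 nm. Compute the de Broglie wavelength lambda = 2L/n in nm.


lambda = 2L / n
= 2 * 0.5 / 2
= 1.0 / 2
= 0.5 nm

0.5


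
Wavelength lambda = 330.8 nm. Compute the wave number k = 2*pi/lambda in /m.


k = 2 * pi / lambda
= 6.2832 / (330.8e-9)
= 6.2832 / 3.3080e-07
= 1.8994e+07 /m

1.8994e+07


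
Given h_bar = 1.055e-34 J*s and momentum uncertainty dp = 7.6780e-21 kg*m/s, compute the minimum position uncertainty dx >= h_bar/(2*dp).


dx = h_bar / (2 * dp)
= 1.055e-34 / (2 * 7.6780e-21)
= 1.055e-34 / 1.5356e-20
= 6.8703e-15 m

6.8703e-15


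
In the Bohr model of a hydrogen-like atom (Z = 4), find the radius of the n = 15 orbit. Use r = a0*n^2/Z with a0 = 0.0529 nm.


r = a0 * n^2 / Z
= 0.0529 * 15^2 / 4
= 0.0529 * 225 / 4
= 2.9756 nm

2.9756


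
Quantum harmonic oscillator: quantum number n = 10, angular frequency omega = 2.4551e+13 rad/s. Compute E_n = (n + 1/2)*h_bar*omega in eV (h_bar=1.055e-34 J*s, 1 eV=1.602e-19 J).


E = (n + 1/2) * h_bar * omega
= (10 + 0.5) * 1.055e-34 * 2.4551e+13
= 10.5 * 2.5901e-21
= 2.7196e-20 J
= 0.1698 eV

0.1698


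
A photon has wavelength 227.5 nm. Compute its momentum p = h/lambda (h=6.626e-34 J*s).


p = h / lambda
= 6.626e-34 / (227.5e-9)
= 6.626e-34 / 2.2750e-07
= 2.9125e-27 kg*m/s

2.9125e-27


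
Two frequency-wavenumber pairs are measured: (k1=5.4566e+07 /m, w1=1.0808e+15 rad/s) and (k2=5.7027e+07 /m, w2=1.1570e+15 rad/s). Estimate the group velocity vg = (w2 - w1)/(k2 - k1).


vg = (w2 - w1) / (k2 - k1)
= (1.1570e+15 - 1.0808e+15) / (5.7027e+07 - 5.4566e+07)
= 7.6200e+13 / 2.4610e+06
= 3.0963e+07 m/s

3.0963e+07


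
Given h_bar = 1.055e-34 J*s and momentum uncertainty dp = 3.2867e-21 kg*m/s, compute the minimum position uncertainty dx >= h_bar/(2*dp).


dx = h_bar / (2 * dp)
= 1.055e-34 / (2 * 3.2867e-21)
= 1.055e-34 / 6.5734e-21
= 1.6050e-14 m

1.6050e-14


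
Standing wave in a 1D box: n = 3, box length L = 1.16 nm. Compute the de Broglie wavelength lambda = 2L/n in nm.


lambda = 2L / n
= 2 * 1.16 / 3
= 2.32 / 3
= 0.7733 nm

0.7733


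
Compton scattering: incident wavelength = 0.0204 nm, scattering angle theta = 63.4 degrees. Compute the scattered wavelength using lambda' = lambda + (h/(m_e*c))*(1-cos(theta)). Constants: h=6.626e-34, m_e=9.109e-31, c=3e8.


Compton wavelength: h/(m_e*c) = 2.4247e-12 m
d_lambda = 2.4247e-12 * (1 - cos(63.4 deg))
= 2.4247e-12 * 0.552241
= 1.3390e-12 m = 0.001339 nm
lambda' = 0.0204 + 0.001339
= 0.021739 nm

0.021739


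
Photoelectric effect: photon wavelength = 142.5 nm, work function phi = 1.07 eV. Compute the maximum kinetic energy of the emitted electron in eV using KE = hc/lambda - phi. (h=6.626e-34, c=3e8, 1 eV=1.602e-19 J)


E_photon = hc / lambda
= (6.626e-34)(3e8) / (142.5e-9)
= 1.3949e-18 J
= 8.7075 eV
KE = E_photon - phi
= 8.7075 - 1.07
= 7.6375 eV

7.6375


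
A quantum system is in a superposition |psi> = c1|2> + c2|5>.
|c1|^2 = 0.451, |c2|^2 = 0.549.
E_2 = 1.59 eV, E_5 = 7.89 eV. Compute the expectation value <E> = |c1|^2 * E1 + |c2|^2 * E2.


<E> = |c1|^2 * E1 + |c2|^2 * E2
= 0.451 * 1.59 + 0.549 * 7.89
= 0.7171 + 4.3316
= 5.0487 eV

5.0487


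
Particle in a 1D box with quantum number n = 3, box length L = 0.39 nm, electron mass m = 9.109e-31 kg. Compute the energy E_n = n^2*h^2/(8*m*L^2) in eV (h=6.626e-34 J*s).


E = n^2 * h^2 / (8 * m * L^2)
= 3^2 * (6.626e-34)^2 / (8 * 9.109e-31 * (0.39e-9)^2)
= 9 * 4.3904e-67 / (8 * 9.109e-31 * 1.5210e-19)
= 3.5650e-18 J
= 22.2532 eV

22.2532


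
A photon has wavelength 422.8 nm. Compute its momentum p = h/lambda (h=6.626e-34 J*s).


p = h / lambda
= 6.626e-34 / (422.8e-9)
= 6.626e-34 / 4.2280e-07
= 1.5672e-27 kg*m/s

1.5672e-27


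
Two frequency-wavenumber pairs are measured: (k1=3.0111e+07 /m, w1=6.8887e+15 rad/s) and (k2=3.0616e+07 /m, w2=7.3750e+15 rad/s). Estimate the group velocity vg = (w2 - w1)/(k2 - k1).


vg = (w2 - w1) / (k2 - k1)
= (7.3750e+15 - 6.8887e+15) / (3.0616e+07 - 3.0111e+07)
= 4.8630e+14 / 5.0500e+05
= 9.6297e+08 m/s

9.6297e+08


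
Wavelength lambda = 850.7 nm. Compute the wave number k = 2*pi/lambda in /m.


k = 2 * pi / lambda
= 6.2832 / (850.7e-9)
= 6.2832 / 8.5070e-07
= 7.3859e+06 /m

7.3859e+06


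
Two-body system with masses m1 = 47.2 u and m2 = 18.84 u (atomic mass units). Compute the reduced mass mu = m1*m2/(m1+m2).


mu = m1 * m2 / (m1 + m2)
= 47.2 * 18.84 / (47.2 + 18.84)
= 889.248 / 66.04
= 13.4653 u

13.4653


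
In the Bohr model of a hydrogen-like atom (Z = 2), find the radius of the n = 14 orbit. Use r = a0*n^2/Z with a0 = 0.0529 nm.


r = a0 * n^2 / Z
= 0.0529 * 14^2 / 2
= 0.0529 * 196 / 2
= 5.1842 nm

5.1842


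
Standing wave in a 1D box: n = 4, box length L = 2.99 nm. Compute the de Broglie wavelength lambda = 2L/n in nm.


lambda = 2L / n
= 2 * 2.99 / 4
= 5.98 / 4
= 1.495 nm

1.495


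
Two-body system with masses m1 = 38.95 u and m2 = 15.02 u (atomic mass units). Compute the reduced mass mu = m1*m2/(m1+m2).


mu = m1 * m2 / (m1 + m2)
= 38.95 * 15.02 / (38.95 + 15.02)
= 585.029 / 53.97
= 10.8399 u

10.8399


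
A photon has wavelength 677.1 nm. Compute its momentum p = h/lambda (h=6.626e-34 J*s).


p = h / lambda
= 6.626e-34 / (677.1e-9)
= 6.626e-34 / 6.7710e-07
= 9.7859e-28 kg*m/s

9.7859e-28


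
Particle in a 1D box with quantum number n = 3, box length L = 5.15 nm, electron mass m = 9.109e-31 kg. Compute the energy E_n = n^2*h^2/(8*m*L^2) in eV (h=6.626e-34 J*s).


E = n^2 * h^2 / (8 * m * L^2)
= 3^2 * (6.626e-34)^2 / (8 * 9.109e-31 * (5.15e-9)^2)
= 9 * 4.3904e-67 / (8 * 9.109e-31 * 2.6523e-17)
= 2.0444e-20 J
= 0.1276 eV

0.1276


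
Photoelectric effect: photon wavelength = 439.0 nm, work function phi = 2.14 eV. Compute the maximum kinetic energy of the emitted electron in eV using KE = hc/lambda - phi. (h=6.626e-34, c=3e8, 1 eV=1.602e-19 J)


E_photon = hc / lambda
= (6.626e-34)(3e8) / (439.0e-9)
= 4.5280e-19 J
= 2.8265 eV
KE = E_photon - phi
= 2.8265 - 2.14
= 0.6865 eV

0.6865
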